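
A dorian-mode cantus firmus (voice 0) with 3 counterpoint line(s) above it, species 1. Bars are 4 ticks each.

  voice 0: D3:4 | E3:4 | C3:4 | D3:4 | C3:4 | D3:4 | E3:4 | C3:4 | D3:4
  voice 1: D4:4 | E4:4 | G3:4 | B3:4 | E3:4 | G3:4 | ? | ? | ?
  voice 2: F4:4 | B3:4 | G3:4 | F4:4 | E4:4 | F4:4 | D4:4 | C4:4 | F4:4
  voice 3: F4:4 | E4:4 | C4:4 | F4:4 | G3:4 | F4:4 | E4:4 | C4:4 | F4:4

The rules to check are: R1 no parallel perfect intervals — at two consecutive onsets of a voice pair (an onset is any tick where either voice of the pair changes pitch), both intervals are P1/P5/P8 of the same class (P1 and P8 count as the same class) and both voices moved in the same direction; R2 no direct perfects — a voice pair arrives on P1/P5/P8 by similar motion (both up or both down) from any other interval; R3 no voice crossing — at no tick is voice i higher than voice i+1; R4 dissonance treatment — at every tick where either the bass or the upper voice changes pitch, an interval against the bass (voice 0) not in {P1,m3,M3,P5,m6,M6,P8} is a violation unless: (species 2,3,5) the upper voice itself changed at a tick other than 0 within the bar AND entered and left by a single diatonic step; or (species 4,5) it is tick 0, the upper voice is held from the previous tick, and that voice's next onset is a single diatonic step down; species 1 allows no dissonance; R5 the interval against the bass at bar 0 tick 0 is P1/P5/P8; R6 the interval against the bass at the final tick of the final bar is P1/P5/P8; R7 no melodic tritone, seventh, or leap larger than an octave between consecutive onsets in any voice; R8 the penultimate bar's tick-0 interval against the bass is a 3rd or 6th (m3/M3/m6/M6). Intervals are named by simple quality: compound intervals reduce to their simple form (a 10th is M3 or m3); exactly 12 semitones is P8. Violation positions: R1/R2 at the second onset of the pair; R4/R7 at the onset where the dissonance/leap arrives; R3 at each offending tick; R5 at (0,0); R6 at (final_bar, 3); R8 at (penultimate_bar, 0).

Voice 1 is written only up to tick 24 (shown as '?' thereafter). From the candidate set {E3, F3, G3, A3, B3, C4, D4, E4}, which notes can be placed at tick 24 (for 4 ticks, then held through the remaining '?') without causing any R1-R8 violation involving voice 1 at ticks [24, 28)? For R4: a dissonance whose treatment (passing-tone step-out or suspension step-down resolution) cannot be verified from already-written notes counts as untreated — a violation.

{C4, G3}

E3: violates R2
F3: violates R4
G3: legal
A3: violates R4
B3: violates R2
C4: legal
D4: violates R4
E4: violates R2,R3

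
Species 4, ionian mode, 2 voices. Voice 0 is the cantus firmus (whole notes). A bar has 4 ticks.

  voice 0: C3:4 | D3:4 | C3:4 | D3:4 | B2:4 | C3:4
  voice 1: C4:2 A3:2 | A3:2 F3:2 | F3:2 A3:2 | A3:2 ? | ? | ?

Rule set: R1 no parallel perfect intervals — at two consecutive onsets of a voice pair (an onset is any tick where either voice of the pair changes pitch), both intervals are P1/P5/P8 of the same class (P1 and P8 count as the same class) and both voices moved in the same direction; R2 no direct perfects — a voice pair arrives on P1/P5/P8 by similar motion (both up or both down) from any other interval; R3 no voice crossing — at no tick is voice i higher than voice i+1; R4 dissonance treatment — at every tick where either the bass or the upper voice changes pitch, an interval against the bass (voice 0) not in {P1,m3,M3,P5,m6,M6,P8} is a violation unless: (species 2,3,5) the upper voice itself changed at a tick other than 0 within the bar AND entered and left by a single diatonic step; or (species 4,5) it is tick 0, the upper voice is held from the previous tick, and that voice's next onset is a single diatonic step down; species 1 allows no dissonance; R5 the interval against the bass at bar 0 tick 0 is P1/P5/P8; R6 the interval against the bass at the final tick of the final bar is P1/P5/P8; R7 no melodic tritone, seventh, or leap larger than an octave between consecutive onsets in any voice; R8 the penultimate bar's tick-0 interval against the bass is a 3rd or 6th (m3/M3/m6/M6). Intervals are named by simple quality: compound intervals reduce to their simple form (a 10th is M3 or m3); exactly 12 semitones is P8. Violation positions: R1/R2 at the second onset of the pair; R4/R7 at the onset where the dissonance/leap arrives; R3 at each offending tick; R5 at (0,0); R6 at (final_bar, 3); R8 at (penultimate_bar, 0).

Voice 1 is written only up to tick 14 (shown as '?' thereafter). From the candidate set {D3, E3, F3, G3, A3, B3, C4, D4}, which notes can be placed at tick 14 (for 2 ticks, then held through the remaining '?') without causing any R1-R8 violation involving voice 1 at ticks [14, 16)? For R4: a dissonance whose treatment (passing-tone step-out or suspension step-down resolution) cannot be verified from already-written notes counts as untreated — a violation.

{A3, B3, D3, D4, F3}

D3: legal
E3: violates R4
F3: legal
G3: violates R4
A3: legal
B3: legal
C4: violates R4
D4: legal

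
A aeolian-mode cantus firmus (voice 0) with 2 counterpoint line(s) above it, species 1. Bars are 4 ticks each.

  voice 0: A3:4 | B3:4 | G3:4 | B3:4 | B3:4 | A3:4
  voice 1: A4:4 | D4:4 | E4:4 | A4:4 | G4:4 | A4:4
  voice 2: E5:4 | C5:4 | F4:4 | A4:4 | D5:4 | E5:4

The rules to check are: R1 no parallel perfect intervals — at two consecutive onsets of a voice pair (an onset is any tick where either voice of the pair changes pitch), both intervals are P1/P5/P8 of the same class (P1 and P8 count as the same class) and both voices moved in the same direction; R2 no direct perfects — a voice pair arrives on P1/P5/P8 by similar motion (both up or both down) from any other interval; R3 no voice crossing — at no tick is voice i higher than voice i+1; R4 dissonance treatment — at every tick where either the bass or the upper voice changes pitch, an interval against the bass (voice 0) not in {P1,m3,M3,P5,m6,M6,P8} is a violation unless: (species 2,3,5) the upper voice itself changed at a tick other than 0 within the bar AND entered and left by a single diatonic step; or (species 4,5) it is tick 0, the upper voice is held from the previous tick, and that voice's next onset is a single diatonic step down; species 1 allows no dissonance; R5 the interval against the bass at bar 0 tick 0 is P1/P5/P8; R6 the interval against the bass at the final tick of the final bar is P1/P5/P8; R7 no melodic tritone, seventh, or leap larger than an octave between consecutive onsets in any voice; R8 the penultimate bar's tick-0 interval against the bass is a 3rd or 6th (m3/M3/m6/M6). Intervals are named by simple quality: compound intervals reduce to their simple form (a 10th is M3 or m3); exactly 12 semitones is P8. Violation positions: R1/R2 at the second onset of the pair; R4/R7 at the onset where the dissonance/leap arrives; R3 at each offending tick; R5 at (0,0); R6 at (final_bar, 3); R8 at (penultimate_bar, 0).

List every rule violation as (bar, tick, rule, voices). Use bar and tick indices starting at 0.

bar 0: v0=A3 v1=A4 v2=E5 downbeat P5
bar 1: v0=B3 v1=D4 v2=C5 downbeat m2
bar 2: v0=G3 v1=E4 v2=F4 downbeat m7
bar 3: v0=B3 v1=A4 v2=A4 downbeat m7
bar 4: v0=B3 v1=G4 v2=D5 downbeat m3
bar 5: v0=A3 v1=A4 v2=E5 downbeat P5
  -> R4 @ bar 1 tick 0 v(0, 2): B3/C5 m2 untreated
  -> R4 @ bar 2 tick 0 v(0, 2): G3/F4 m7 untreated
  -> R2 @ bar 3 tick 0 v(1, 2): E4/F4 m2 -> A4/A4 P1 similar
  -> R4 @ bar 3 tick 0 v(0, 1): B3/A4 m7 untreated
  -> R4 @ bar 3 tick 0 v(0, 2): B3/A4 m7 untreated
  -> R1 @ bar 5 tick 0 v(1, 2): G4/D5 P5 -> A4/E5 P5 similar

(1, 0, R4, (0, 2))
(2, 0, R4, (0, 2))
(3, 0, R2, (1, 2))
(3, 0, R4, (0, 1))
(3, 0, R4, (0, 2))
(5, 0, R1, (1, 2))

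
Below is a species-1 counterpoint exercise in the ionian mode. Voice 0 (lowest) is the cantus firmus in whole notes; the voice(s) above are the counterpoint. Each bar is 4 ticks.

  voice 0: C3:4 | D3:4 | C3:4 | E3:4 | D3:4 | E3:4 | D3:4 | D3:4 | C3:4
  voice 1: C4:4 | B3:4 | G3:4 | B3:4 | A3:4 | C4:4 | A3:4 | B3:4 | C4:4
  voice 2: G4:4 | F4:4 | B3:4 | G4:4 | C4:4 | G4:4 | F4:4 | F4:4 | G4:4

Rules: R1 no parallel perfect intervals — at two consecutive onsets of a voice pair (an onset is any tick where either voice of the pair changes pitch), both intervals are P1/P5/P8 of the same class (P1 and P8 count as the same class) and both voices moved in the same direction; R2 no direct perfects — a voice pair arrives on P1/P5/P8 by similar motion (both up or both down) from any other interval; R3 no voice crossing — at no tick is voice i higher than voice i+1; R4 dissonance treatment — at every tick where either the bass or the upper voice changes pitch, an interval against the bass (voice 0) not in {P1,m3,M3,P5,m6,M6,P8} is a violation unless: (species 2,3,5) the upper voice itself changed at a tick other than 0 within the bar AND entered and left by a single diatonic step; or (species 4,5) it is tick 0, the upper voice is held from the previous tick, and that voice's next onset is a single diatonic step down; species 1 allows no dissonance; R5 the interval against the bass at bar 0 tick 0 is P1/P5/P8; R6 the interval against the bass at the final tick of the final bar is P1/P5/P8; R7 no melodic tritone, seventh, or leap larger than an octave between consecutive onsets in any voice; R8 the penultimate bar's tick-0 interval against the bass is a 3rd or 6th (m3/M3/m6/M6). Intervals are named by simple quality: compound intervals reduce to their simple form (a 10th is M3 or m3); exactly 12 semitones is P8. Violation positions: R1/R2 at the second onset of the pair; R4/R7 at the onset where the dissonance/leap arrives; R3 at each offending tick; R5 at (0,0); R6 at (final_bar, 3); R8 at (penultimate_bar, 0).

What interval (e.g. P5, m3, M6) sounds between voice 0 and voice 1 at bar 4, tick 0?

voice 0=D3 voice 1=A3 -> P5

P5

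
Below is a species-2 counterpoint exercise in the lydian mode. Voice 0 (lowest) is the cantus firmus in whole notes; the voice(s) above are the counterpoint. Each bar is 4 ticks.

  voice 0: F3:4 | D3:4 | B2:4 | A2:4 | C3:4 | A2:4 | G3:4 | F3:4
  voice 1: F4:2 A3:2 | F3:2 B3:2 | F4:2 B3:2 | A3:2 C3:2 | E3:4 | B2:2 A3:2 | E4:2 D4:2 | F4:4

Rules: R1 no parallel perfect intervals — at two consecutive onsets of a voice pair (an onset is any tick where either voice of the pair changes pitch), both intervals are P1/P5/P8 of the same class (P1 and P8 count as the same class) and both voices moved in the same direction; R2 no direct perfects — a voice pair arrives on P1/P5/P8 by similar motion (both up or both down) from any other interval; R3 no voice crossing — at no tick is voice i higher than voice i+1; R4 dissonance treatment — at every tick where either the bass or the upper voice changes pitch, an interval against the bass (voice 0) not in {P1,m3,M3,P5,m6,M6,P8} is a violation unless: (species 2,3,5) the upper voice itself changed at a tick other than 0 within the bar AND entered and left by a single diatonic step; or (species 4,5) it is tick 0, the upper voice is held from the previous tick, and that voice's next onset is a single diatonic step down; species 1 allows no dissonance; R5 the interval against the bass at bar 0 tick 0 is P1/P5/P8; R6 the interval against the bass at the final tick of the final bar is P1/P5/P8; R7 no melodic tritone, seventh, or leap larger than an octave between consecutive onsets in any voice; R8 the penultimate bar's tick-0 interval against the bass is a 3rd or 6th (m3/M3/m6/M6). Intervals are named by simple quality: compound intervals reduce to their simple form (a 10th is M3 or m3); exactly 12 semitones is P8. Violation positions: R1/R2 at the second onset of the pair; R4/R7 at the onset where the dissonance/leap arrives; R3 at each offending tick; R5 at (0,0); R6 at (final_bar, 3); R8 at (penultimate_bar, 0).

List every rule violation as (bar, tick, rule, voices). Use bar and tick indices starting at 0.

bar 0: v0=F3 v1=F4 downbeat P8
bar 1: v0=D3 v1=F3 downbeat m3
bar 2: v0=B2 v1=F4 downbeat TT
bar 3: v0=A2 v1=A3 downbeat P8
bar 4: v0=C3 v1=E3 downbeat M3
bar 5: v0=A2 v1=B2 downbeat M2
bar 6: v0=G3 v1=E4 downbeat M6
bar 7: v0=F3 v1=F4 downbeat P8
  -> R7 @ bar 1 tick 2 v(1,): F3->B3 leap 6st
  -> R4 @ bar 2 tick 0 v(0, 1): B2/F4 TT untreated
  -> R7 @ bar 2 tick 0 v(1,): B3->F4 leap 6st
  -> R7 @ bar 2 tick 2 v(1,): F4->B3 leap 6st
  -> R1 @ bar 3 tick 0 v(0, 1): B2/B3 P8 -> A2/A3 P8 similar
  -> R4 @ bar 5 tick 0 v(0, 1): A2/B2 M2 untreated
  -> R7 @ bar 5 tick 2 v(1,): B2->A3 leap 10st
  -> R7 @ bar 6 tick 0 v(0,): A2->G3 leap 10st

(1, 2, R7, (1,))
(2, 0, R4, (0, 1))
(2, 0, R7, (1,))
(2, 2, R7, (1,))
(3, 0, R1, (0, 1))
(5, 0, R4, (0, 1))
(5, 2, R7, (1,))
(6, 0, R7, (0,))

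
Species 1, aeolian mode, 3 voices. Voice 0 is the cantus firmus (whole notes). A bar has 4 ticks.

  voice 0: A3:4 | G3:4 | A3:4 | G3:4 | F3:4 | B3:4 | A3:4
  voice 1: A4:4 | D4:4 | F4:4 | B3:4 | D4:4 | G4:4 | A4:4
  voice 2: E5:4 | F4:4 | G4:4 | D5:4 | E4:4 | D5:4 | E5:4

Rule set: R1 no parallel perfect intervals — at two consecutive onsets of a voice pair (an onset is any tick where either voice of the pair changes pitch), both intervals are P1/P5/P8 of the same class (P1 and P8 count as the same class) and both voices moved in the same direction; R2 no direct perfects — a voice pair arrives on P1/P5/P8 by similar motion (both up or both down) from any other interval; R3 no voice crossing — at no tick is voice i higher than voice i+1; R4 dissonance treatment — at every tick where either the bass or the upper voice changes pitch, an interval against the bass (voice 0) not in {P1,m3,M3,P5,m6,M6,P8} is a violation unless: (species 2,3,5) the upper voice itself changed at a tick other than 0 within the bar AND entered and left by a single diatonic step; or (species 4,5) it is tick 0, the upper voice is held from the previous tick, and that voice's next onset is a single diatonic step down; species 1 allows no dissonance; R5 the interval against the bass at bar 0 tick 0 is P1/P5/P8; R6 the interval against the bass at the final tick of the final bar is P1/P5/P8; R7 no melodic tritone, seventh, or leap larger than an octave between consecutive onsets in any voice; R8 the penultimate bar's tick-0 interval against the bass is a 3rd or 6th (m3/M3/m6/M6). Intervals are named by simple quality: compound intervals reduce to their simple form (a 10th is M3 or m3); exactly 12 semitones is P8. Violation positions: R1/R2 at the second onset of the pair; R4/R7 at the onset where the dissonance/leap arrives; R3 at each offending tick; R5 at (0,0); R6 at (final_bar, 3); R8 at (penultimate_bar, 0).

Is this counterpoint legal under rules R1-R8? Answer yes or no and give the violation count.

bar 0: v0=A3 v1=A4 v2=E5 (P5)
bar 1: v0=G3 v1=D4 v2=F4 (m7)
bar 2: v0=A3 v1=F4 v2=G4 (m7)
bar 3: v0=G3 v1=B3 v2=D5 (P5)
bar 4: v0=F3 v1=D4 v2=E4 (M7)
bar 5: v0=B3 v1=G4 v2=D5 (m3)
bar 6: v0=A3 v1=A4 v2=E5 (P5)
  R2 @ bar1.0: A3/A4 P8 -> G3/D4 P5 similar
  R4 @ bar1.0: G3/F4 m7 untreated
  R7 @ bar1.0: E5->F4 leap 11st
  R4 @ bar2.0: A3/G4 m7 untreated
  R7 @ bar3.0: F4->B3 leap 6st
  R4 @ bar4.0: F3/E4 M7 untreated
  R7 @ bar4.0: D5->E4 leap 10st
  R2 @ bar5.0: D4/E4 M2 -> G4/D5 P5 similar
  R7 @ bar5.0: F3->B3 leap 6st
  R7 @ bar5.0: E4->D5 leap 10st
  R1 @ bar6.0: G4/D5 P5 -> A4/E5 P5 similar

No (11 violations)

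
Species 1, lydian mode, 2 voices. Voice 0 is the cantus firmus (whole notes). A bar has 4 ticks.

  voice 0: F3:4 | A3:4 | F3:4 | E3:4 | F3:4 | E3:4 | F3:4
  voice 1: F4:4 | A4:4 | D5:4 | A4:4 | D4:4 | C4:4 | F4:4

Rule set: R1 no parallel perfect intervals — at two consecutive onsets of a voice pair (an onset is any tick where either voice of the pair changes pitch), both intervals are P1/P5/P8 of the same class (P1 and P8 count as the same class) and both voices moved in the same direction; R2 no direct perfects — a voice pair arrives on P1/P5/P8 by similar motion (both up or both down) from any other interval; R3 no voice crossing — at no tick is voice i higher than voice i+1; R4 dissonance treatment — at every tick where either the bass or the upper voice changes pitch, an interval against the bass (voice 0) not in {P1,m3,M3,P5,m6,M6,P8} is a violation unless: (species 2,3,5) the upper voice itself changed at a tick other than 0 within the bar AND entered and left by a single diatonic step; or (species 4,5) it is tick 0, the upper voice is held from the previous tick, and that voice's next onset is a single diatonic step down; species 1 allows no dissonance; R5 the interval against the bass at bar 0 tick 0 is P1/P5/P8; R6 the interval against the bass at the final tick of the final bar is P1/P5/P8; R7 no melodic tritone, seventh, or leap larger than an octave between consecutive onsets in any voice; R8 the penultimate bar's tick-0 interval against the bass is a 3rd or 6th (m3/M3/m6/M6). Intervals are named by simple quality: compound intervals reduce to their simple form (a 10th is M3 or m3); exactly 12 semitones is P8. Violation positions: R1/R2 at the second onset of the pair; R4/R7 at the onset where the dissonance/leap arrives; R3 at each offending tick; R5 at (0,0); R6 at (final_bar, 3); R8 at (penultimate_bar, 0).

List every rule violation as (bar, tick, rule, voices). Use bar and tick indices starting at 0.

(1, 0, R1, (0, 1))
(3, 0, R4, (0, 1))
(6, 0, R2, (0, 1))

bar 0: v0=F3 v1=F4 downbeat P8
bar 1: v0=A3 v1=A4 downbeat P8
bar 2: v0=F3 v1=D5 downbeat M6
bar 3: v0=E3 v1=A4 downbeat P4
bar 4: v0=F3 v1=D4 downbeat M6
bar 5: v0=E3 v1=C4 downbeat m6
bar 6: v0=F3 v1=F4 downbeat P8
  -> R1 @ bar 1 tick 0 v(0, 1): F3/F4 P8 -> A3/A4 P8 similar
  -> R4 @ bar 3 tick 0 v(0, 1): E3/A4 P4 untreated
  -> R2 @ bar 6 tick 0 v(0, 1): E3/C4 m6 -> F3/F4 P8 similar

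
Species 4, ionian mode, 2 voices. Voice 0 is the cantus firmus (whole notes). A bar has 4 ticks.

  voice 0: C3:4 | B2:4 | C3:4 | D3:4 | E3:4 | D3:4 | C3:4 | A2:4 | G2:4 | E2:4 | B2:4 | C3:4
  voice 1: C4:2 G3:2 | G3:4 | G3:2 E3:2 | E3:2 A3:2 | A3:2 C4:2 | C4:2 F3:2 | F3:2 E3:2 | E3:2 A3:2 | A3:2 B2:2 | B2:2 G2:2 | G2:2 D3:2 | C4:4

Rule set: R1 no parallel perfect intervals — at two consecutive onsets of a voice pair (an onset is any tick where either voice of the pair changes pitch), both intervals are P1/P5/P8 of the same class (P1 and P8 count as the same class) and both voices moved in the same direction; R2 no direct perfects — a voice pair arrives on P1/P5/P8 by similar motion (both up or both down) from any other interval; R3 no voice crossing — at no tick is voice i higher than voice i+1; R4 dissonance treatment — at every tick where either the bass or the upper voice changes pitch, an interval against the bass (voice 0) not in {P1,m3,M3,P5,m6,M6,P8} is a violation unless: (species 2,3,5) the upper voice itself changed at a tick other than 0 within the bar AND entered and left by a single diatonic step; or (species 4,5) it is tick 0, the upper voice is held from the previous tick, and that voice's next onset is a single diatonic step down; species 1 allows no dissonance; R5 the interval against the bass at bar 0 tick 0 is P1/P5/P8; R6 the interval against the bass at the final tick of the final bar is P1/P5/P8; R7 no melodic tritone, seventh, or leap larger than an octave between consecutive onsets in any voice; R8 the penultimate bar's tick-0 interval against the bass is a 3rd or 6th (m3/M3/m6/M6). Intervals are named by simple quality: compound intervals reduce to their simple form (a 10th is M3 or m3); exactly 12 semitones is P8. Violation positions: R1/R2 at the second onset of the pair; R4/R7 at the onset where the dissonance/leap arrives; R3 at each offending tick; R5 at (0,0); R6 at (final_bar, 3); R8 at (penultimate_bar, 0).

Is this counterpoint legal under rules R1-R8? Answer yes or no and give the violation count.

bar 0: v0=C3 v1=C4 (P8)
bar 1: v0=B2 v1=G3 (m6)
bar 2: v0=C3 v1=G3 (P5)
bar 3: v0=D3 v1=E3 (M2)
bar 4: v0=E3 v1=A3 (P4)
bar 5: v0=D3 v1=C4 (m7)
bar 6: v0=C3 v1=F3 (P4)
bar 7: v0=A2 v1=E3 (P5)
bar 8: v0=G2 v1=A3 (M2)
bar 9: v0=E2 v1=B2 (P5)
bar 10: v0=B2 v1=G2 (M3)
bar 11: v0=C3 v1=C4 (P8)
  R4 @ bar3.0: D3/E3 M2 untreated
  R4 @ bar4.0: E3/A3 P4 untreated
  R4 @ bar5.0: D3/C4 m7 untreated
  R4 @ bar8.0: G2/A3 M2 untreated
  R7 @ bar8.2: A3->B2 leap 10st
  R3 @ bar10.0: B2 above G2
  R3 @ bar10.1: B2 above G2
  R2 @ bar11.0: B2/D3 m3 -> C3/C4 P8 similar
  R7 @ bar11.0: D3->C4 leap 10st

No (9 violations)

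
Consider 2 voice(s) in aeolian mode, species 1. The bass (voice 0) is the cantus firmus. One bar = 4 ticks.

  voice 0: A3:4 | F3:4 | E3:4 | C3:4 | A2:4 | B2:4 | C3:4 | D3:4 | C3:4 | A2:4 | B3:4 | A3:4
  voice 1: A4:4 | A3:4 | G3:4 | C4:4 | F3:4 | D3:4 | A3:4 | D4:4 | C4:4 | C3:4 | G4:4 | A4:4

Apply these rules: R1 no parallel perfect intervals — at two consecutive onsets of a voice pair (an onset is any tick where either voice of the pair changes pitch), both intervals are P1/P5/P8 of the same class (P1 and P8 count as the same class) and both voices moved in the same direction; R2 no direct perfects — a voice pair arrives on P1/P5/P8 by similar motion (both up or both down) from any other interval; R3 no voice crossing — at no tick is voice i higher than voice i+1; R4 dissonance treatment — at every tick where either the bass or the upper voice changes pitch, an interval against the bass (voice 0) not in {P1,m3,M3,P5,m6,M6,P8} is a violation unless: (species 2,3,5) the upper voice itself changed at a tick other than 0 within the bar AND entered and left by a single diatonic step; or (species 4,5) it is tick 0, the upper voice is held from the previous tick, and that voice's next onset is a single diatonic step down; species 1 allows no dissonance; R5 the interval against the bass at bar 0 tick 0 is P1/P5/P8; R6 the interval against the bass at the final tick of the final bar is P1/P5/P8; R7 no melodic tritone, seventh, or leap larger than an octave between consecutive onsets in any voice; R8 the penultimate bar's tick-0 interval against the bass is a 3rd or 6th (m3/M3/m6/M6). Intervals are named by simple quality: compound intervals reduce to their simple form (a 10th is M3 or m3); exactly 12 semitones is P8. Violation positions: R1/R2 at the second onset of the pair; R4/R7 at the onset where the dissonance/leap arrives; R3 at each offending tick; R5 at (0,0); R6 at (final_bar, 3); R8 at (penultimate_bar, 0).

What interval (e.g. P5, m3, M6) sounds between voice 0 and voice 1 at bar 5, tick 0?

voice 0=B2 voice 1=D3 -> m3

m3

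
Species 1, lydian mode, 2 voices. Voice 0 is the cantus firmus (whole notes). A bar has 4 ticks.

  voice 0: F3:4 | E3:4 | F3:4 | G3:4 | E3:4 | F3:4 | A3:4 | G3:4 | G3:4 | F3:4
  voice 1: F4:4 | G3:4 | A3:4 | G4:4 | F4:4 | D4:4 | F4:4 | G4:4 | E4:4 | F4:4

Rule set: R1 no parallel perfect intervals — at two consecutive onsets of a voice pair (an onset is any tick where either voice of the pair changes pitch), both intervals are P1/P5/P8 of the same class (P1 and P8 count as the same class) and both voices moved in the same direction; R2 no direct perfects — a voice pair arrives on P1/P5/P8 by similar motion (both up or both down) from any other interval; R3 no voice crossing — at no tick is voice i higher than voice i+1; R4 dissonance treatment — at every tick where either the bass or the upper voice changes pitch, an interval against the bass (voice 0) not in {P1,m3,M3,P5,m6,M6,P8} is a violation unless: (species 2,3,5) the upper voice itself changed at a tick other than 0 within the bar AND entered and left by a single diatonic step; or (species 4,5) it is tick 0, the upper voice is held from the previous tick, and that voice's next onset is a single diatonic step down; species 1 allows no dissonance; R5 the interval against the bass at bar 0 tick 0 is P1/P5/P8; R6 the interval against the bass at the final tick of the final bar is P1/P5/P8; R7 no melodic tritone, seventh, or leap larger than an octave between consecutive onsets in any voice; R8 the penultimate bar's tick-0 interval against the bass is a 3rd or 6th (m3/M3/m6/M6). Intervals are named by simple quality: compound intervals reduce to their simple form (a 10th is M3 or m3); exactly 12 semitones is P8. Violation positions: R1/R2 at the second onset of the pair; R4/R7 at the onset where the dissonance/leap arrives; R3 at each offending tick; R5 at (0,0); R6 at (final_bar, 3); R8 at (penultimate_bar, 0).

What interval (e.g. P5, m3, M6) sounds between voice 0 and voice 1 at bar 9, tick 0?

P8

voice 0=F3 voice 1=F4 -> P8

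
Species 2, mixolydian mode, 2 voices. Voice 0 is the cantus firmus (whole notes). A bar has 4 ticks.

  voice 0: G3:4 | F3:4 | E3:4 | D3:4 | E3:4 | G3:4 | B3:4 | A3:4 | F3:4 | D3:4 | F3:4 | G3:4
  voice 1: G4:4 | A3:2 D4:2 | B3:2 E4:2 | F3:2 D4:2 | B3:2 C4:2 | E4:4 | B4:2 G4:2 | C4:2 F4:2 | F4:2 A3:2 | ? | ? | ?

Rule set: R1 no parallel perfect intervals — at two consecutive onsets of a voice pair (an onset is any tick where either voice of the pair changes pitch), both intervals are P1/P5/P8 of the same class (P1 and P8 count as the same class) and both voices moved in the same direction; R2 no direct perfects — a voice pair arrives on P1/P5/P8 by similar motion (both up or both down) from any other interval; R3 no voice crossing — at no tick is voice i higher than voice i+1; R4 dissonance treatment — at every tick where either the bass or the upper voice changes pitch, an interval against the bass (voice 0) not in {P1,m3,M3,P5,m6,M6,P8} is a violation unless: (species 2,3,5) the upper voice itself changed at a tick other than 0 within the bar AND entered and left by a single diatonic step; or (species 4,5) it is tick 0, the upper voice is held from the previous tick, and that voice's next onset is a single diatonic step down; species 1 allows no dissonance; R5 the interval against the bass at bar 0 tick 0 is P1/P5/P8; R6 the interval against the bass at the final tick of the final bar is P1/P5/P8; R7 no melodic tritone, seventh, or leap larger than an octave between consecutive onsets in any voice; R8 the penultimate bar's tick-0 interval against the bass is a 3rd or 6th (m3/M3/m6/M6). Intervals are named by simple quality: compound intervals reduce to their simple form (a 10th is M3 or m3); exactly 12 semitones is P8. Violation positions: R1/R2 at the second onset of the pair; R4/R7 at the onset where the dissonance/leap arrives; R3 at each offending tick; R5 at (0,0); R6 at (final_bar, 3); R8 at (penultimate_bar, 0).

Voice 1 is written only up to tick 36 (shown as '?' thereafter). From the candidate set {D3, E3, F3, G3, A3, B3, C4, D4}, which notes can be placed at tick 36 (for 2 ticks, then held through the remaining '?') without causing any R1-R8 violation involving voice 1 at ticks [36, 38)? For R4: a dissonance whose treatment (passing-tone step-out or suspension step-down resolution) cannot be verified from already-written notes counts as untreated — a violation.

D3: violates R2
E3: violates R4
F3: legal
G3: violates R4
A3: legal
B3: legal
C4: violates R4
D4: legal

{A3, B3, D4, F3}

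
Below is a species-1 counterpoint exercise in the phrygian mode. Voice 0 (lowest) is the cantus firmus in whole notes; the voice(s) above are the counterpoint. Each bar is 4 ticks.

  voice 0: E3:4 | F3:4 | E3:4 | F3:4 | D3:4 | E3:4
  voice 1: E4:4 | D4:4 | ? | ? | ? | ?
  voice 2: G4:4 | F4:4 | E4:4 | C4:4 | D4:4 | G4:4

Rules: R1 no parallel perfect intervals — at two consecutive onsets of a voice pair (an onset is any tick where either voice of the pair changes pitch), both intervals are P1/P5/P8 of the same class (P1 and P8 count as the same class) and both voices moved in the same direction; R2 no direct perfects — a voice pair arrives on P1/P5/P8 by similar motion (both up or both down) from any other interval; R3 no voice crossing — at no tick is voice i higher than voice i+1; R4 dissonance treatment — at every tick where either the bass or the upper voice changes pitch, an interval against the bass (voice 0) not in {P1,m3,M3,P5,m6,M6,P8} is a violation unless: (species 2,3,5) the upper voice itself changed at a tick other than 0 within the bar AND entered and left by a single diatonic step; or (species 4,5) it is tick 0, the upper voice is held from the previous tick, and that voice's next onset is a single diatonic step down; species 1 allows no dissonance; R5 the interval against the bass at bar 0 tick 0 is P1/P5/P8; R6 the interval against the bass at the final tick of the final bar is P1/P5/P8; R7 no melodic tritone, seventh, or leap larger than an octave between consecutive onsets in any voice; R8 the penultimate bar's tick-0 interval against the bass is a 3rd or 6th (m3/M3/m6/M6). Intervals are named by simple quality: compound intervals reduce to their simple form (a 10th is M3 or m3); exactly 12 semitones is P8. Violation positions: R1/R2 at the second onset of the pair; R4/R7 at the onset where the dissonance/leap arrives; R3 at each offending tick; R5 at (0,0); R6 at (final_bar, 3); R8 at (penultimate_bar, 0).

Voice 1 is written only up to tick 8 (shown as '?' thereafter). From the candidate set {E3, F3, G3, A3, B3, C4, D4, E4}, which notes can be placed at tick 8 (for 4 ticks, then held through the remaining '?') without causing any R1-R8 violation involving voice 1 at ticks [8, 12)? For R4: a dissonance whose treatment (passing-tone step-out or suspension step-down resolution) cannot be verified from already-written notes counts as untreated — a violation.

E3: violates R2,R7
F3: violates R4
G3: legal
A3: violates R2,R4
B3: violates R2
C4: legal
D4: violates R4
E4: legal

{C4, E4, G3}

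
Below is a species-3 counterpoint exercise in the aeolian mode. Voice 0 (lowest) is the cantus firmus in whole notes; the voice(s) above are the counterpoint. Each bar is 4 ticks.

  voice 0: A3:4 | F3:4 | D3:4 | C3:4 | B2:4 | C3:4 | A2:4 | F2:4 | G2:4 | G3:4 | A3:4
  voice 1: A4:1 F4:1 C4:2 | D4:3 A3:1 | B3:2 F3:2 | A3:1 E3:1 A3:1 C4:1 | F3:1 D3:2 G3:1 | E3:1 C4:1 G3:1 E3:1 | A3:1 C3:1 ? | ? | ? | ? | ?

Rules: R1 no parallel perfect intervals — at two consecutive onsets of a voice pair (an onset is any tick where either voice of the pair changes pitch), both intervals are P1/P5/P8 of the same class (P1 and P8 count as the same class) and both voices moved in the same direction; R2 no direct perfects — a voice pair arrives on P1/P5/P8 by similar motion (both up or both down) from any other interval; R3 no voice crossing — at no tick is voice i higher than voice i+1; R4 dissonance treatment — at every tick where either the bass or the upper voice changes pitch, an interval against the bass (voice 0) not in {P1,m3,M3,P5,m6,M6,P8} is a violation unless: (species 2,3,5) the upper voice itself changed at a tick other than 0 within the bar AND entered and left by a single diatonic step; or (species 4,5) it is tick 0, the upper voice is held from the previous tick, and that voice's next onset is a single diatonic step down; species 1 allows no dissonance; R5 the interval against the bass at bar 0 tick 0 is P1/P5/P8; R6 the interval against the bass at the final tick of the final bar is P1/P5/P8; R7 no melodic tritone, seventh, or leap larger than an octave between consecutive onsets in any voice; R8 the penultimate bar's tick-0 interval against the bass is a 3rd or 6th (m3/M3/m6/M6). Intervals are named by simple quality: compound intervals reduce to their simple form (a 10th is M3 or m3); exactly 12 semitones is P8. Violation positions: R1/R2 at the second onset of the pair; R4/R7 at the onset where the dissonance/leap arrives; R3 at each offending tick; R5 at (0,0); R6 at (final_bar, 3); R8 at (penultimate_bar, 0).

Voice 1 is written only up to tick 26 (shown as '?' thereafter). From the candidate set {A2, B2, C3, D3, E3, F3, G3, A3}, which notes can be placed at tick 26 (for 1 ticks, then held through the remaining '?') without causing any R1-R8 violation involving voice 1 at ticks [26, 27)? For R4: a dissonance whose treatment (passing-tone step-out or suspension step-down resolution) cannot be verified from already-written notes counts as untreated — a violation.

{A2, A3, C3, E3, F3}

A2: legal
B2: violates R4
C3: legal
D3: violates R4
E3: legal
F3: legal
G3: violates R4
A3: legal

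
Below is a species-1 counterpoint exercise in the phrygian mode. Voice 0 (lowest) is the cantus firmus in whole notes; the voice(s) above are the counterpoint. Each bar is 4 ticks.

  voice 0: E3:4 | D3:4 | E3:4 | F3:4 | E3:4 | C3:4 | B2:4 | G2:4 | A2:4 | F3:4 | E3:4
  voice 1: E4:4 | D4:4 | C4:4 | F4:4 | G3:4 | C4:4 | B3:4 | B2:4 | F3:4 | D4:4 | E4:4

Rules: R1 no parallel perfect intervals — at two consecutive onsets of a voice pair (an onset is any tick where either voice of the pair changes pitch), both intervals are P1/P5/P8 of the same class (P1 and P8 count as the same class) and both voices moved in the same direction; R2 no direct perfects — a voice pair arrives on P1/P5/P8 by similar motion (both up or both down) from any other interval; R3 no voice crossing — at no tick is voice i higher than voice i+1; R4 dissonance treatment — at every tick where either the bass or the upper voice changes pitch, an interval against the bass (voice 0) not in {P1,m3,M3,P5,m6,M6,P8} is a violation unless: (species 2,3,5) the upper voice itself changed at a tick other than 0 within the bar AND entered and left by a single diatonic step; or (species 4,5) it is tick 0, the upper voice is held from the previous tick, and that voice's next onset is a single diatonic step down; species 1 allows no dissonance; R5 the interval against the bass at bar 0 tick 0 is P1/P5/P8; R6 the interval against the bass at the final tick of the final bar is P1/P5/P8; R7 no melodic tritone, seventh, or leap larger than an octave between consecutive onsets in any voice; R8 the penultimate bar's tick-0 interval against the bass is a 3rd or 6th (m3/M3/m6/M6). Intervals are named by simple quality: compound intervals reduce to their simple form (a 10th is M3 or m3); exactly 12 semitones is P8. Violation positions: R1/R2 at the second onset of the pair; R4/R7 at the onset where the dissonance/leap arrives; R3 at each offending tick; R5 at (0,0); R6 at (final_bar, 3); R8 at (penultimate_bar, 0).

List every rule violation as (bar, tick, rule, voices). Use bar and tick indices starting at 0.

(1, 0, R1, (0, 1))
(3, 0, R2, (0, 1))
(4, 0, R7, (1,))
(6, 0, R1, (0, 1))
(8, 0, R7, (1,))

bar 0: v0=E3 v1=E4 downbeat P8
bar 1: v0=D3 v1=D4 downbeat P8
bar 2: v0=E3 v1=C4 downbeat m6
bar 3: v0=F3 v1=F4 downbeat P8
bar 4: v0=E3 v1=G3 downbeat m3
bar 5: v0=C3 v1=C4 downbeat P8
bar 6: v0=B2 v1=B3 downbeat P8
bar 7: v0=G2 v1=B2 downbeat M3
bar 8: v0=A2 v1=F3 downbeat m6
bar 9: v0=F3 v1=D4 downbeat M6
bar 10: v0=E3 v1=E4 downbeat P8
  -> R1 @ bar 1 tick 0 v(0, 1): E3/E4 P8 -> D3/D4 P8 similar
  -> R2 @ bar 3 tick 0 v(0, 1): E3/C4 m6 -> F3/F4 P8 similar
  -> R7 @ bar 4 tick 0 v(1,): F4->G3 leap 10st
  -> R1 @ bar 6 tick 0 v(0, 1): C3/C4 P8 -> B2/B3 P8 similar
  -> R7 @ bar 8 tick 0 v(1,): B2->F3 leap 6st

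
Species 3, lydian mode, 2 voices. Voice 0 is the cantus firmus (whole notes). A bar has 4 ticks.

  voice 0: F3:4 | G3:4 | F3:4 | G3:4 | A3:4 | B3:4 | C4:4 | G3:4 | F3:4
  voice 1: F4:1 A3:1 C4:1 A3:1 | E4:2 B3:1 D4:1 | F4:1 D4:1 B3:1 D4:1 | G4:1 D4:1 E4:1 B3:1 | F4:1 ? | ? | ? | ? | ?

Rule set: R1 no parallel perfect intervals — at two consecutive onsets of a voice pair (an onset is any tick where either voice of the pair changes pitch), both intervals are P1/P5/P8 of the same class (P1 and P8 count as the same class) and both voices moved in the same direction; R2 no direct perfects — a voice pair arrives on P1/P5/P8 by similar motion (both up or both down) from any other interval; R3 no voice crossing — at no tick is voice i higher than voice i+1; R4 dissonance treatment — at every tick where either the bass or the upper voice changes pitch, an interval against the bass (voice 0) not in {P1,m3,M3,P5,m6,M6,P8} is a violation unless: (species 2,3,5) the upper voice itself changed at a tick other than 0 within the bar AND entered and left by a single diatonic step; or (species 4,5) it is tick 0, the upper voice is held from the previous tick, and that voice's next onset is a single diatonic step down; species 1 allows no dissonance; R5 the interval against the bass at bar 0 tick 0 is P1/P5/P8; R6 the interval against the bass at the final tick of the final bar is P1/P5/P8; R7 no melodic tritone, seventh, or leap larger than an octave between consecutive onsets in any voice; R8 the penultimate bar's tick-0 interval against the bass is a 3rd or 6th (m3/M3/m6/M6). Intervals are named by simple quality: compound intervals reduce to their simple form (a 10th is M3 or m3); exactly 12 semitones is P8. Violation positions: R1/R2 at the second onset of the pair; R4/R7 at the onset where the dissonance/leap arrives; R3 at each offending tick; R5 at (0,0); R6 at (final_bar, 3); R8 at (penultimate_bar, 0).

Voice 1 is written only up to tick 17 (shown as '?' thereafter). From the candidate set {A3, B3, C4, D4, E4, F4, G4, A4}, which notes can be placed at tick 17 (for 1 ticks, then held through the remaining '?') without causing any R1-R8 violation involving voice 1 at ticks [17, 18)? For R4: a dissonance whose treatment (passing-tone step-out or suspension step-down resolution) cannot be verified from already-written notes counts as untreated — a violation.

{A3, A4, C4, E4, F4}

A3: legal
B3: violates R4,R7
C4: legal
D4: violates R4
E4: legal
F4: legal
G4: violates R4
A4: legal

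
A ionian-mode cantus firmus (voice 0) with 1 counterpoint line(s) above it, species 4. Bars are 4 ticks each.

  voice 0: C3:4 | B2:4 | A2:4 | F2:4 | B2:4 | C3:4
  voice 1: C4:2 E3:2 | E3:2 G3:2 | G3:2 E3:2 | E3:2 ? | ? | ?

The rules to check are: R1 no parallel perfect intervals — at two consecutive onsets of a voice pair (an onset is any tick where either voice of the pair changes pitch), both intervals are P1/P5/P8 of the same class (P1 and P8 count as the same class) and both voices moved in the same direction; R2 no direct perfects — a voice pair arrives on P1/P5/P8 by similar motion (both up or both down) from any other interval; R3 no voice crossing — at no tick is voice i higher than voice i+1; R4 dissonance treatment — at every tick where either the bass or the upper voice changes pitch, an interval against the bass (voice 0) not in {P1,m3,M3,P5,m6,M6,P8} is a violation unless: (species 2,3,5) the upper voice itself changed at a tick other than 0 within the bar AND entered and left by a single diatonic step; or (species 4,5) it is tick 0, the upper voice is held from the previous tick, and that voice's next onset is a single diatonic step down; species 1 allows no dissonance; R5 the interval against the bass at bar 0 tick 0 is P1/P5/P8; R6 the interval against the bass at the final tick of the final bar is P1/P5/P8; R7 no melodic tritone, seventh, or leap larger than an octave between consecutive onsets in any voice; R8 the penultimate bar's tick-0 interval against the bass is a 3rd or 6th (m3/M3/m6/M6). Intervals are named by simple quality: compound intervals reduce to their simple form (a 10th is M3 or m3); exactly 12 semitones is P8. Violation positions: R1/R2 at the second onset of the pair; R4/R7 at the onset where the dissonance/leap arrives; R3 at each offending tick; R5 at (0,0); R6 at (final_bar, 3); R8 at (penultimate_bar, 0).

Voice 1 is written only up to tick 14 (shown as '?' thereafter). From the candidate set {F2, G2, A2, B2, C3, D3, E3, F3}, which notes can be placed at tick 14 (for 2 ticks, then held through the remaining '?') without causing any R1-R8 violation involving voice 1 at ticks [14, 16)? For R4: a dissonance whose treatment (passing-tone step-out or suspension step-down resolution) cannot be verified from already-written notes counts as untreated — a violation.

F2: violates R7
G2: violates R4
A2: legal
B2: violates R4
C3: legal
D3: legal
E3: legal
F3: legal

{A2, C3, D3, E3, F3}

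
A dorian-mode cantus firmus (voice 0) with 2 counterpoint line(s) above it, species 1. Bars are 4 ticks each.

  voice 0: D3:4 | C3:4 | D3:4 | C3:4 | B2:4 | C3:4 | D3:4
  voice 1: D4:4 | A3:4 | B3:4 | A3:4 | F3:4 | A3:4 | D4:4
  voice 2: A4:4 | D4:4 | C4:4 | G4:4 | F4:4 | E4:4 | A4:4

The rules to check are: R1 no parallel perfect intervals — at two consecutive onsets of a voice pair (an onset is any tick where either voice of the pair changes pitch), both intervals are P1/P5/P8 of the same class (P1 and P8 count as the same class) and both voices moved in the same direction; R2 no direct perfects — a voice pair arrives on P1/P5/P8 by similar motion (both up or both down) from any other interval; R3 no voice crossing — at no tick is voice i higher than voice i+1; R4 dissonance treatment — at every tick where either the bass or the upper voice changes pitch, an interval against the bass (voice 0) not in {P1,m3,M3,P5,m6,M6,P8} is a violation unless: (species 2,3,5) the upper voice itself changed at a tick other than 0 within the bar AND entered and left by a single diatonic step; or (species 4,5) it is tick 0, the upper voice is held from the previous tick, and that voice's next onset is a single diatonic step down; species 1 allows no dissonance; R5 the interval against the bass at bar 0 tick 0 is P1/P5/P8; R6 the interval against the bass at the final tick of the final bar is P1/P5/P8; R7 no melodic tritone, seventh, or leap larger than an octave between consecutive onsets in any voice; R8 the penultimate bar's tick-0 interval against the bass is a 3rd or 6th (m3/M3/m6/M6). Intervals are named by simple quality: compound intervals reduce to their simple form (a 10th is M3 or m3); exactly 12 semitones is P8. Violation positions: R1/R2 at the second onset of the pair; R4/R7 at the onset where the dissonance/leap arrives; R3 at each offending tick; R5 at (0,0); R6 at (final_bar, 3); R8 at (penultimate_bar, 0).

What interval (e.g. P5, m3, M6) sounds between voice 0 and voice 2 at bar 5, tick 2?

M3

voice 0=C3 voice 2=E4 -> M3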